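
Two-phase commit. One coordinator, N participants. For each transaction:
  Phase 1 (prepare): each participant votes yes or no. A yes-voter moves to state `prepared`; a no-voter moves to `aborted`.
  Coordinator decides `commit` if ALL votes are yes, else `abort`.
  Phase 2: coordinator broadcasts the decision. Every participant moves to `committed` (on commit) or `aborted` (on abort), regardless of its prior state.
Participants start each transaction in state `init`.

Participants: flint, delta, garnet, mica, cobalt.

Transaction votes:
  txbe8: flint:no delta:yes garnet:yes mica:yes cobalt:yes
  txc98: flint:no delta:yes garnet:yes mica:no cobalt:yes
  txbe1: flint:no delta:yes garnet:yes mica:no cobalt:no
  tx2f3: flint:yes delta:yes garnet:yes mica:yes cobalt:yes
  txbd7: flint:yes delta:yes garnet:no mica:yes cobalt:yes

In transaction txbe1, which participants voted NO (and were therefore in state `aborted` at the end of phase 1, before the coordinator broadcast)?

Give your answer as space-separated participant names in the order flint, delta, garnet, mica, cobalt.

Txn txbe1 phase 1: flint no -> aborted; delta yes -> prepared; garnet yes -> prepared; mica no -> aborted; cobalt no -> aborted

Answer: flint mica cobalt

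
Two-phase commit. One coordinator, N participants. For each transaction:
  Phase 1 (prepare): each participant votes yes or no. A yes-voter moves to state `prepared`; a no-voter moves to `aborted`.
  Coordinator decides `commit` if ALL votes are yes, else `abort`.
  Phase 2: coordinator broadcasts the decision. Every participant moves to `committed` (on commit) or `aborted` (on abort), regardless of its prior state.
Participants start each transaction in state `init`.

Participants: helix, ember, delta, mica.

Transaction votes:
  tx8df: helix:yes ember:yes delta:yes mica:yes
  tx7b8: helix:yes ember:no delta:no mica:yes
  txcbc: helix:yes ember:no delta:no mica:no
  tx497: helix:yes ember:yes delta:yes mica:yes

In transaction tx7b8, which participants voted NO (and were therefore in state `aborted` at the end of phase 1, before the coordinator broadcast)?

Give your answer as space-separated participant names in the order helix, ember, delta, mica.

Answer: ember delta

Derivation:
Txn tx7b8 phase 1: helix yes -> prepared; ember no -> aborted; delta no -> aborted; mica yes -> prepared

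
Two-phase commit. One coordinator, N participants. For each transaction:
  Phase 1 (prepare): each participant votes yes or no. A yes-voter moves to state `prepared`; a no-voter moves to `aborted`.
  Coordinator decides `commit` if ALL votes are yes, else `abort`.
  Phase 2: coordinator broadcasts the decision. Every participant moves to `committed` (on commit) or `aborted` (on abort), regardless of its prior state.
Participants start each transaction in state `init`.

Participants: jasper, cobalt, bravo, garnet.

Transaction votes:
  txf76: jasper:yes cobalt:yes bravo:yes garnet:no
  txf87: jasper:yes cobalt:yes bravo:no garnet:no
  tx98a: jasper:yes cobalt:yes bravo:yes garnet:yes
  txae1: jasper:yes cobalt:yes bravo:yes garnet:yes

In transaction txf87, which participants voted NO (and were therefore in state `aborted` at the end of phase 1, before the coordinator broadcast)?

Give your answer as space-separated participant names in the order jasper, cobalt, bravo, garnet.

Txn txf87 phase 1: jasper yes -> prepared; cobalt yes -> prepared; bravo no -> aborted; garnet no -> aborted

Answer: bravo garnet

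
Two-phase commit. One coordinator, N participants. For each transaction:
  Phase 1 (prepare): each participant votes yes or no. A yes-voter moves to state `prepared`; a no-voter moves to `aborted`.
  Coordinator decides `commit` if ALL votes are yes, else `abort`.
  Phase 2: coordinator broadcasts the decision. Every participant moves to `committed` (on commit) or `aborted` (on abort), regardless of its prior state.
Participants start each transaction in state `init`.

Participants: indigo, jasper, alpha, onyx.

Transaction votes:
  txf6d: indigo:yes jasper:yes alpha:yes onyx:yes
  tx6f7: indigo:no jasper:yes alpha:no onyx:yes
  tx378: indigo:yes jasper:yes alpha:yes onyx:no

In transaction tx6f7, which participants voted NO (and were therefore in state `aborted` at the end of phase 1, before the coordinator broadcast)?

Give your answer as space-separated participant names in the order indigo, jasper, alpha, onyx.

Answer: indigo alpha

Derivation:
Txn tx6f7 phase 1: indigo no -> aborted; jasper yes -> prepared; alpha no -> aborted; onyx yes -> prepared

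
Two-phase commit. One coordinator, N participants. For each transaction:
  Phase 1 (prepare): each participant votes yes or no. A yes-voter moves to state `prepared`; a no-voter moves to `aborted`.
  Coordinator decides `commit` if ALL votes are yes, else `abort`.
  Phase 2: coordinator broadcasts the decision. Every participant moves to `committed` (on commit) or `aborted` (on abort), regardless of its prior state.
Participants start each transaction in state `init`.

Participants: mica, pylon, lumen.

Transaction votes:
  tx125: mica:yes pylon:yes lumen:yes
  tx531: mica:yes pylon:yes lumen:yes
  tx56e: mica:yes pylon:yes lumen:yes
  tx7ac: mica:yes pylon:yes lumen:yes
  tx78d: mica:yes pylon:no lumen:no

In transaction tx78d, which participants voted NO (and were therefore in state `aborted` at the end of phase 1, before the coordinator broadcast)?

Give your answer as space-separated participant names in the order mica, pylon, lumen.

Txn tx78d phase 1: mica yes -> prepared; pylon no -> aborted; lumen no -> aborted

Answer: pylon lumen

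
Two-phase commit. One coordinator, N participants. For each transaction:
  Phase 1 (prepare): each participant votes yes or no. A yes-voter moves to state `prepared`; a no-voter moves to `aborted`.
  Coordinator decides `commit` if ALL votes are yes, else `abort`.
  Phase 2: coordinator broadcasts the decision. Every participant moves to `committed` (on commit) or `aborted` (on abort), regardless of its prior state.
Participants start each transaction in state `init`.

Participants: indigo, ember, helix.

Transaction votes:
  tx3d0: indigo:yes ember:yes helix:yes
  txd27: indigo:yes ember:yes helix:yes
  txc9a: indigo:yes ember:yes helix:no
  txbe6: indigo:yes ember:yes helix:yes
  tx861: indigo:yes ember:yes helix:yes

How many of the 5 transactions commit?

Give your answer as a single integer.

Answer: 4

Derivation:
tx3d0: all yes -> commit (commits=1)
txd27: all yes -> commit (commits=2)
txc9a: no from helix -> abort (commits=2)
txbe6: all yes -> commit (commits=3)
tx861: all yes -> commit (commits=4)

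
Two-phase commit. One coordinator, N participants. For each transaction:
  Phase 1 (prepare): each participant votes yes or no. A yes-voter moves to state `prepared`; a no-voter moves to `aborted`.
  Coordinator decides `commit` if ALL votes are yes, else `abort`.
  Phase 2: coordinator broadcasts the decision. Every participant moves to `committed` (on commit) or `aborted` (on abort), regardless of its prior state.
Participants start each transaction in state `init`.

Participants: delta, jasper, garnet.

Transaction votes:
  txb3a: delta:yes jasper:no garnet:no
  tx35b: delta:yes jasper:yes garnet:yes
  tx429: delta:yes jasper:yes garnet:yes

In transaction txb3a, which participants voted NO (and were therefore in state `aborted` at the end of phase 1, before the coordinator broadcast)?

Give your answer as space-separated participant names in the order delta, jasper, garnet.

Answer: jasper garnet

Derivation:
Txn txb3a phase 1: delta yes -> prepared; jasper no -> aborted; garnet no -> aborted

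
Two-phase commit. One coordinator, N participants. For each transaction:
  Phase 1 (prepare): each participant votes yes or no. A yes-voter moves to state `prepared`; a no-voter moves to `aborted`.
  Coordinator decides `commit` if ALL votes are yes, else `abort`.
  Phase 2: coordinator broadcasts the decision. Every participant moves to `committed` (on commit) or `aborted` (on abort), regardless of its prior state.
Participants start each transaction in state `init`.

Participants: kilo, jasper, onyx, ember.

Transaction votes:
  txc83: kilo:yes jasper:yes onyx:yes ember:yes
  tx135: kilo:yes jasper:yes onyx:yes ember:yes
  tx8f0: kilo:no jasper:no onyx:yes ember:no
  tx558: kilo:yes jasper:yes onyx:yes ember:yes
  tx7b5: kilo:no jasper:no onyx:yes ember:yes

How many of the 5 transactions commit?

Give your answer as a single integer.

Answer: 3

Derivation:
txc83: all yes -> commit (commits=1)
tx135: all yes -> commit (commits=2)
tx8f0: no from kilo, jasper, ember -> abort (commits=2)
tx558: all yes -> commit (commits=3)
tx7b5: no from kilo, jasper -> abort (commits=3)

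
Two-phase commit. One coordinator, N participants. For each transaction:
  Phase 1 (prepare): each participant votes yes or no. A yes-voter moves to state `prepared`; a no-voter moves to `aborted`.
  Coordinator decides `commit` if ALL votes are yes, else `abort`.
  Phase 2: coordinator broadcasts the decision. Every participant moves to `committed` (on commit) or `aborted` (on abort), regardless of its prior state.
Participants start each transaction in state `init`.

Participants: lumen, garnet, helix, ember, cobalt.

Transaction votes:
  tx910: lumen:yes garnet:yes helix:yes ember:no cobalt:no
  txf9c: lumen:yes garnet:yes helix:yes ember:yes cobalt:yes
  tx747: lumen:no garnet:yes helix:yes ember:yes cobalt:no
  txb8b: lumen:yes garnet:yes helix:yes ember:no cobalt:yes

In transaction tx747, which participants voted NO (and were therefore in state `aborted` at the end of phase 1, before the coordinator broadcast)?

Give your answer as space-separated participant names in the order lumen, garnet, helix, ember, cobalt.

Answer: lumen cobalt

Derivation:
Txn tx747 phase 1: lumen no -> aborted; garnet yes -> prepared; helix yes -> prepared; ember yes -> prepared; cobalt no -> aborted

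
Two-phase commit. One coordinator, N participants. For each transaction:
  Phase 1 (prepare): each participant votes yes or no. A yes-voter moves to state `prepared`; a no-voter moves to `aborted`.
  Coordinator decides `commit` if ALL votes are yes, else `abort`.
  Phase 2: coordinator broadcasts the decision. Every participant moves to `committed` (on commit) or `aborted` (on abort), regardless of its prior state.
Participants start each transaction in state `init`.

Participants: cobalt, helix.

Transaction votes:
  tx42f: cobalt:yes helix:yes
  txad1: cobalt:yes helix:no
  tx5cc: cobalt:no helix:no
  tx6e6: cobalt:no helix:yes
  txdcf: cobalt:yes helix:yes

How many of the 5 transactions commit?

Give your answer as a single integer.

Answer: 2

Derivation:
tx42f: all yes -> commit (commits=1)
txad1: no from helix -> abort (commits=1)
tx5cc: no from cobalt, helix -> abort (commits=1)
tx6e6: no from cobalt -> abort (commits=1)
txdcf: all yes -> commit (commits=2)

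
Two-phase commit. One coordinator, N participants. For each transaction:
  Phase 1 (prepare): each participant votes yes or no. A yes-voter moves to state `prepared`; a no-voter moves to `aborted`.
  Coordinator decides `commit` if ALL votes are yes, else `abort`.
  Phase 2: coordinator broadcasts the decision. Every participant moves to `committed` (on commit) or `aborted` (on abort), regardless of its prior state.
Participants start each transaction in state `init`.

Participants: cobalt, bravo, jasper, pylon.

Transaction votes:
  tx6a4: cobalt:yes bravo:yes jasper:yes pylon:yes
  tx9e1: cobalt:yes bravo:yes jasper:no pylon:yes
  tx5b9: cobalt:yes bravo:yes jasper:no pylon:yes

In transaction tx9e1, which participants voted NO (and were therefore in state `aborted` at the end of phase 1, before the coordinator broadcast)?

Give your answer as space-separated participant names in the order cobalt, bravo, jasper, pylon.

Answer: jasper

Derivation:
Txn tx9e1 phase 1: cobalt yes -> prepared; bravo yes -> prepared; jasper no -> aborted; pylon yes -> prepared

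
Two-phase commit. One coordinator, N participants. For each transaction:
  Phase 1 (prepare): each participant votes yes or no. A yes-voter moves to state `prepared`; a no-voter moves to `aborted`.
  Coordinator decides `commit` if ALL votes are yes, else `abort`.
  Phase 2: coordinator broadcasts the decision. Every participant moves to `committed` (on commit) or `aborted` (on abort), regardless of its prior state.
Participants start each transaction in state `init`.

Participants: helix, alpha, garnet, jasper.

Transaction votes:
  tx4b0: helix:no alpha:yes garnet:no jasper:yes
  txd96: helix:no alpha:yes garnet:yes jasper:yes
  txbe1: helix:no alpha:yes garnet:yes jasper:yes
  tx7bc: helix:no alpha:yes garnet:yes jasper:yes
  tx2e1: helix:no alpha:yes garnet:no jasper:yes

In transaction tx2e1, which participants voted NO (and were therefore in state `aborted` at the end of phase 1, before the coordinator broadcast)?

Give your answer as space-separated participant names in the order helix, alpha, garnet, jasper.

Txn tx2e1 phase 1: helix no -> aborted; alpha yes -> prepared; garnet no -> aborted; jasper yes -> prepared

Answer: helix garnet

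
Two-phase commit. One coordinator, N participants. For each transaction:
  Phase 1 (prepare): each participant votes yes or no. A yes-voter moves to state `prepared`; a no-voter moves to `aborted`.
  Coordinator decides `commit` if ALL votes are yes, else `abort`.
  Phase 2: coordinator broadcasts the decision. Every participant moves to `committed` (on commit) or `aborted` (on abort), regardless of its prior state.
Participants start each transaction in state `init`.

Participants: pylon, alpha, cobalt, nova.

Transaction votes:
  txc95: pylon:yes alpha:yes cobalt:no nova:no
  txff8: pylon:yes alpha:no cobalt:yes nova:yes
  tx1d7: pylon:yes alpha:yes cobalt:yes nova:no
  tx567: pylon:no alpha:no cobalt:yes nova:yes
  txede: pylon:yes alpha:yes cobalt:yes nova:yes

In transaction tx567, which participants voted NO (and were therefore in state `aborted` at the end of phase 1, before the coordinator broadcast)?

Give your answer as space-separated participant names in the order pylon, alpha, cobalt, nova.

Txn tx567 phase 1: pylon no -> aborted; alpha no -> aborted; cobalt yes -> prepared; nova yes -> prepared

Answer: pylon alpha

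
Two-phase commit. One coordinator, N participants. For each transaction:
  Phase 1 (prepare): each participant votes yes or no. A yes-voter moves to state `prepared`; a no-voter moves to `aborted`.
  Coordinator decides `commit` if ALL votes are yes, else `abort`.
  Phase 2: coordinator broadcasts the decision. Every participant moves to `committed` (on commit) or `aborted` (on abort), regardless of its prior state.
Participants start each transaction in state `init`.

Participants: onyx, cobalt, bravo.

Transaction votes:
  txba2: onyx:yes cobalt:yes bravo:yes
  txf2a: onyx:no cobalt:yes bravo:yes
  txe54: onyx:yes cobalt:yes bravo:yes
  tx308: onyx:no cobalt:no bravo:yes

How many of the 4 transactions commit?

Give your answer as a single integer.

Answer: 2

Derivation:
txba2: all yes -> commit (commits=1)
txf2a: no from onyx -> abort (commits=1)
txe54: all yes -> commit (commits=2)
tx308: no from onyx, cobalt -> abort (commits=2)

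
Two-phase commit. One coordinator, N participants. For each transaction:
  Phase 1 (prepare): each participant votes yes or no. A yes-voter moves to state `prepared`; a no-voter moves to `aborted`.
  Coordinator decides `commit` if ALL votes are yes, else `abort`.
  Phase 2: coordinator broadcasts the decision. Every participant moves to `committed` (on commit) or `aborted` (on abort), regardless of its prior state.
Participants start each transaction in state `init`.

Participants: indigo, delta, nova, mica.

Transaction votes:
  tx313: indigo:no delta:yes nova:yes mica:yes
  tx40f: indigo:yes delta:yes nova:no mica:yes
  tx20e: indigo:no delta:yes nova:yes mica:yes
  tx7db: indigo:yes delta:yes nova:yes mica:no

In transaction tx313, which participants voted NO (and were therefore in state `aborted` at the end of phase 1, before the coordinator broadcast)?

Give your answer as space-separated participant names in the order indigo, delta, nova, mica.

Txn tx313 phase 1: indigo no -> aborted; delta yes -> prepared; nova yes -> prepared; mica yes -> prepared

Answer: indigo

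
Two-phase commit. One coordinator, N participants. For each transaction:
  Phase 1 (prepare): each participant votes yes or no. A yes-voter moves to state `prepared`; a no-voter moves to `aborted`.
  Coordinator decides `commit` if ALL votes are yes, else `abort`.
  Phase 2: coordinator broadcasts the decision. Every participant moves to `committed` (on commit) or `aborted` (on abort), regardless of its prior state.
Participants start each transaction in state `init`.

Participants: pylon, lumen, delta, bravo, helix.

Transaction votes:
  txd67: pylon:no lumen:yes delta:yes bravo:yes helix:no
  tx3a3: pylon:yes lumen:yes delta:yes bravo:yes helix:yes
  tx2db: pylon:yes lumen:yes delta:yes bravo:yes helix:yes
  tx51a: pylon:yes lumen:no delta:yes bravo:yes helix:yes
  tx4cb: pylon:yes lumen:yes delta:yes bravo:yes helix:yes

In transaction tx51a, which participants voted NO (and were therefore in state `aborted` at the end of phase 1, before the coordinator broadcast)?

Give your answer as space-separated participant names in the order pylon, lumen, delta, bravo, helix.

Answer: lumen

Derivation:
Txn tx51a phase 1: pylon yes -> prepared; lumen no -> aborted; delta yes -> prepared; bravo yes -> prepared; helix yes -> prepared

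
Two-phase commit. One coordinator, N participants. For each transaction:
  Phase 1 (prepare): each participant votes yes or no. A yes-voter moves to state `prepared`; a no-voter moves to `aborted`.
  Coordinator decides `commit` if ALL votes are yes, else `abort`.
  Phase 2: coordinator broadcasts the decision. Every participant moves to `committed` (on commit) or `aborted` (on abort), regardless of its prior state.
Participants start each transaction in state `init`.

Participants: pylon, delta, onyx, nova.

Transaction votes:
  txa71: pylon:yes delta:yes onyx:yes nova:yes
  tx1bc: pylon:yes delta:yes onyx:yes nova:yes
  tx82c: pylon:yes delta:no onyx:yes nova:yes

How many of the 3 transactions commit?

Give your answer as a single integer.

Answer: 2

Derivation:
txa71: all yes -> commit (commits=1)
tx1bc: all yes -> commit (commits=2)
tx82c: no from delta -> abort (commits=2)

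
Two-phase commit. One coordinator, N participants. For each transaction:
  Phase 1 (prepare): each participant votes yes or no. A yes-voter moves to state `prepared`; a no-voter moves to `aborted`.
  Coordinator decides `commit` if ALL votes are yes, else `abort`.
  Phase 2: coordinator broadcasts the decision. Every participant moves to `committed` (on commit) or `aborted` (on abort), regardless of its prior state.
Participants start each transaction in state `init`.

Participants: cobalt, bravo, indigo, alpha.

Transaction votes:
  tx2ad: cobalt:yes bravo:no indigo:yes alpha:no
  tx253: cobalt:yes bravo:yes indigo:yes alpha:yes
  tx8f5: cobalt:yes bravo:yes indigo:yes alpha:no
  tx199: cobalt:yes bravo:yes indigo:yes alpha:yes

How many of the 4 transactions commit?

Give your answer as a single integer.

tx2ad: no from bravo, alpha -> abort (commits=0)
tx253: all yes -> commit (commits=1)
tx8f5: no from alpha -> abort (commits=1)
tx199: all yes -> commit (commits=2)

Answer: 2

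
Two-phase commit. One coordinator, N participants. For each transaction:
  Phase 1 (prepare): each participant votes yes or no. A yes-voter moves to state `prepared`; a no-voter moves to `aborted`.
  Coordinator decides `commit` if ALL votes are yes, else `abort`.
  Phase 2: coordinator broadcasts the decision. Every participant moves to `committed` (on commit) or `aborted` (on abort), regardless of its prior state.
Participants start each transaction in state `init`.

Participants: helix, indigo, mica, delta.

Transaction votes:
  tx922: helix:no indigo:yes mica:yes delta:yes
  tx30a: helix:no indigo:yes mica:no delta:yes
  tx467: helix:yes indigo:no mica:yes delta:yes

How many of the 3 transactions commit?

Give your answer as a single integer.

tx922: no from helix -> abort (commits=0)
tx30a: no from helix, mica -> abort (commits=0)
tx467: no from indigo -> abort (commits=0)

Answer: 0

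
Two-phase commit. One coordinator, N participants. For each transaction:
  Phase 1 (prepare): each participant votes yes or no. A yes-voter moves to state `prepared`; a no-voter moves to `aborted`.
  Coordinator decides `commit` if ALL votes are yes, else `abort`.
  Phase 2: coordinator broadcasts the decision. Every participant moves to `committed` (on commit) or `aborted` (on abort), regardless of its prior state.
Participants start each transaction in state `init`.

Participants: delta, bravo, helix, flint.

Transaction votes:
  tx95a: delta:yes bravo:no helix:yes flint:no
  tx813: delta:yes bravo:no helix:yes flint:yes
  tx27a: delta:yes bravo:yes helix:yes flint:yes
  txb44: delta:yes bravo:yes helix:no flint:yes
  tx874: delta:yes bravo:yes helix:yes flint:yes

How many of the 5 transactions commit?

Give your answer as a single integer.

tx95a: no from bravo, flint -> abort (commits=0)
tx813: no from bravo -> abort (commits=0)
tx27a: all yes -> commit (commits=1)
txb44: no from helix -> abort (commits=1)
tx874: all yes -> commit (commits=2)

Answer: 2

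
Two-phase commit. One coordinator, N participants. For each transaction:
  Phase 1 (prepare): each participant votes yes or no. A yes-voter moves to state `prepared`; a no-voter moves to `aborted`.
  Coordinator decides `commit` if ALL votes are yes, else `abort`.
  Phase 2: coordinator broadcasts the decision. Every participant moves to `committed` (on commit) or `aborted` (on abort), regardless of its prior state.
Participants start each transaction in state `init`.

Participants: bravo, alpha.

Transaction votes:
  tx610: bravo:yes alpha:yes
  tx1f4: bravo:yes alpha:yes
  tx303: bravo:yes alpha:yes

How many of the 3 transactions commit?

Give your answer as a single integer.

Answer: 3

Derivation:
tx610: all yes -> commit (commits=1)
tx1f4: all yes -> commit (commits=2)
tx303: all yes -> commit (commits=3)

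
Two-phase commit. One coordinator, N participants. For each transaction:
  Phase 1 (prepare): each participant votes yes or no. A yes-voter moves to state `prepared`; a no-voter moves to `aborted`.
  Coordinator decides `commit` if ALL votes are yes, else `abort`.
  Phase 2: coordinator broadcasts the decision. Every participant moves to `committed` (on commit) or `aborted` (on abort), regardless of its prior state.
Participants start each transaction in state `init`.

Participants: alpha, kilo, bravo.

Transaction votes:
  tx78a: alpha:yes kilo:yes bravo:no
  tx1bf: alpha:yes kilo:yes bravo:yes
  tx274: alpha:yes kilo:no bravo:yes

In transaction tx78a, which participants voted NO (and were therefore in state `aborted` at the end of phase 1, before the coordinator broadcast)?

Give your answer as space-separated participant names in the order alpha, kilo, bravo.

Txn tx78a phase 1: alpha yes -> prepared; kilo yes -> prepared; bravo no -> aborted

Answer: bravo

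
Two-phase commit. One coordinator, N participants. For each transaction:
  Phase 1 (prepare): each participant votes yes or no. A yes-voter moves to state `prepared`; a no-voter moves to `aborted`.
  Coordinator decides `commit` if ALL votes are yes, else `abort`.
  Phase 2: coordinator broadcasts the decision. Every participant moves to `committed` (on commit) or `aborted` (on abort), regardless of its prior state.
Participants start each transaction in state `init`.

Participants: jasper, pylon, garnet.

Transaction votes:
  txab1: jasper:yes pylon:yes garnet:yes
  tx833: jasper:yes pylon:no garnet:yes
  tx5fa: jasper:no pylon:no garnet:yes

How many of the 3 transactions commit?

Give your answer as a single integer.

Answer: 1

Derivation:
txab1: all yes -> commit (commits=1)
tx833: no from pylon -> abort (commits=1)
tx5fa: no from jasper, pylon -> abort (commits=1)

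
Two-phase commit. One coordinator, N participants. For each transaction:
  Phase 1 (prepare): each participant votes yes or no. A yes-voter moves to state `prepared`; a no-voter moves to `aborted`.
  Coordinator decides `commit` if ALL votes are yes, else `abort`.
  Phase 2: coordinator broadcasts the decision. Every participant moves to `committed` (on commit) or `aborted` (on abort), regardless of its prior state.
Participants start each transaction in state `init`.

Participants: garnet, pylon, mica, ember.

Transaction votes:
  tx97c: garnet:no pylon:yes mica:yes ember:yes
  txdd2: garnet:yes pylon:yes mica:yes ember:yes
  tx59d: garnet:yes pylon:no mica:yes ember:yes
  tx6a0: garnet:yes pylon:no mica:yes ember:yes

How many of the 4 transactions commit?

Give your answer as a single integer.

Answer: 1

Derivation:
tx97c: no from garnet -> abort (commits=0)
txdd2: all yes -> commit (commits=1)
tx59d: no from pylon -> abort (commits=1)
tx6a0: no from pylon -> abort (commits=1)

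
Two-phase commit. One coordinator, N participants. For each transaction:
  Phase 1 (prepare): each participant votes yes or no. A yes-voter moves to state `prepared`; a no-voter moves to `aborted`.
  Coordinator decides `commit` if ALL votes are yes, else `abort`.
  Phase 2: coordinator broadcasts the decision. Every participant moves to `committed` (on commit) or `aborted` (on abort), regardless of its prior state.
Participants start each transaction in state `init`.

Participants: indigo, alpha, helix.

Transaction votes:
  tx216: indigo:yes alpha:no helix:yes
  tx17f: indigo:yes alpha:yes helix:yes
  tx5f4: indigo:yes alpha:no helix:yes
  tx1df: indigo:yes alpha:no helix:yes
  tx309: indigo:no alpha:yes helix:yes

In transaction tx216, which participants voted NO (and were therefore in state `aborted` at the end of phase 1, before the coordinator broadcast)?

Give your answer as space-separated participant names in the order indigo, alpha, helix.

Txn tx216 phase 1: indigo yes -> prepared; alpha no -> aborted; helix yes -> prepared

Answer: alpha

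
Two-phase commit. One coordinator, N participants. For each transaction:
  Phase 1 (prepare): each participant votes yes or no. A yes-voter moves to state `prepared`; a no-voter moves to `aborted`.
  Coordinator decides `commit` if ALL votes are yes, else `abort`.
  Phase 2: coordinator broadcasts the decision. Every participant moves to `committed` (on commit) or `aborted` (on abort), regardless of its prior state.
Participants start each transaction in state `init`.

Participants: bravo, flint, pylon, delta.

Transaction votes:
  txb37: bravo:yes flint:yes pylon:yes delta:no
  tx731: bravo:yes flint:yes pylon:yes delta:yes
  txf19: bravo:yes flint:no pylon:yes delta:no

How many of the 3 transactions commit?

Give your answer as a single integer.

Answer: 1

Derivation:
txb37: no from delta -> abort (commits=0)
tx731: all yes -> commit (commits=1)
txf19: no from flint, delta -> abort (commits=1)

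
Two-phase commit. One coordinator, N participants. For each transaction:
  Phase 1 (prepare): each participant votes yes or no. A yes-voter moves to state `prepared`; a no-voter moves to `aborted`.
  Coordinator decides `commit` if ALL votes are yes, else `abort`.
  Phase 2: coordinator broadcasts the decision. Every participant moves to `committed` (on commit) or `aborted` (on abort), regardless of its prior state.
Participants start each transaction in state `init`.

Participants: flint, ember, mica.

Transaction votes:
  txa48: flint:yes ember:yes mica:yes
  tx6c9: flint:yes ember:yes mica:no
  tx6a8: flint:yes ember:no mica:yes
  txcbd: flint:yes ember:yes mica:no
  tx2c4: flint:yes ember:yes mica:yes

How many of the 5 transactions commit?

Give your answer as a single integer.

Answer: 2

Derivation:
txa48: all yes -> commit (commits=1)
tx6c9: no from mica -> abort (commits=1)
tx6a8: no from ember -> abort (commits=1)
txcbd: no from mica -> abort (commits=1)
tx2c4: all yes -> commit (commits=2)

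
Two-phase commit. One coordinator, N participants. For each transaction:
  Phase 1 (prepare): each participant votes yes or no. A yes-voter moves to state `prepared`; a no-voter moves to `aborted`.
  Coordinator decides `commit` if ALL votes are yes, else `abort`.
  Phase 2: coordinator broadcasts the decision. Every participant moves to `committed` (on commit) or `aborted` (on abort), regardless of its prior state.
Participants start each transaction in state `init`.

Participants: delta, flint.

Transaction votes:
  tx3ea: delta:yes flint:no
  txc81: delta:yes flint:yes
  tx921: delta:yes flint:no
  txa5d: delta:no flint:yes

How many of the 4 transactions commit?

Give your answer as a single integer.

Answer: 1

Derivation:
tx3ea: no from flint -> abort (commits=0)
txc81: all yes -> commit (commits=1)
tx921: no from flint -> abort (commits=1)
txa5d: no from delta -> abort (commits=1)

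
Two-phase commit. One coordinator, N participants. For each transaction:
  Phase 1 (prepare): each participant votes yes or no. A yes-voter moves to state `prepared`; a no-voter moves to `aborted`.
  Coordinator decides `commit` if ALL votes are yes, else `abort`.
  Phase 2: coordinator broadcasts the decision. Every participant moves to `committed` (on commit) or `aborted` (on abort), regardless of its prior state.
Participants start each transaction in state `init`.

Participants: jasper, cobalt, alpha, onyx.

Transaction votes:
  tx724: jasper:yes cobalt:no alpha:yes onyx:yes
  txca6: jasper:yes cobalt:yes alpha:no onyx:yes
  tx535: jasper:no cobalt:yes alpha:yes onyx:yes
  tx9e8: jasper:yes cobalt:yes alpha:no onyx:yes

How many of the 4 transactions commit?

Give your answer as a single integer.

tx724: no from cobalt -> abort (commits=0)
txca6: no from alpha -> abort (commits=0)
tx535: no from jasper -> abort (commits=0)
tx9e8: no from alpha -> abort (commits=0)

Answer: 0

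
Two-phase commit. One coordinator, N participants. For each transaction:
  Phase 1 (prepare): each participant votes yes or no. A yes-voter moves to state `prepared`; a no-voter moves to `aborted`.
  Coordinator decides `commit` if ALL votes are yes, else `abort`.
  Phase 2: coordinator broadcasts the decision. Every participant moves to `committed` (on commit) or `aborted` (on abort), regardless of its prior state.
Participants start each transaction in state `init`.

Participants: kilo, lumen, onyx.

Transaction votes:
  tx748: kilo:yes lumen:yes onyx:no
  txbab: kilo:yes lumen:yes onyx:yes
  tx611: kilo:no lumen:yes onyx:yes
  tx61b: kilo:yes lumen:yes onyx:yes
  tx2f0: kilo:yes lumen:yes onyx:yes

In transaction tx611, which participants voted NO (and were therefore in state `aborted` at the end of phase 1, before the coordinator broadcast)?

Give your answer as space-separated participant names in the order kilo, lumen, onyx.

Answer: kilo

Derivation:
Txn tx611 phase 1: kilo no -> aborted; lumen yes -> prepared; onyx yes -> prepared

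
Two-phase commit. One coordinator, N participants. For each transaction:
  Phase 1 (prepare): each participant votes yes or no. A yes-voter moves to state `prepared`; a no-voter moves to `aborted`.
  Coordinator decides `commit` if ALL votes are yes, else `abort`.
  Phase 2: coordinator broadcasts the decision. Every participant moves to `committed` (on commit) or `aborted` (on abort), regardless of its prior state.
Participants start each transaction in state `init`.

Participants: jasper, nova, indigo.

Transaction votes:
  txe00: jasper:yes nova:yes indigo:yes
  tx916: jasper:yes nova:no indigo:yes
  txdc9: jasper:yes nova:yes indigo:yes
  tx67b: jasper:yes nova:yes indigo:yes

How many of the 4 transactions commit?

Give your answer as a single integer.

Answer: 3

Derivation:
txe00: all yes -> commit (commits=1)
tx916: no from nova -> abort (commits=1)
txdc9: all yes -> commit (commits=2)
tx67b: all yes -> commit (commits=3)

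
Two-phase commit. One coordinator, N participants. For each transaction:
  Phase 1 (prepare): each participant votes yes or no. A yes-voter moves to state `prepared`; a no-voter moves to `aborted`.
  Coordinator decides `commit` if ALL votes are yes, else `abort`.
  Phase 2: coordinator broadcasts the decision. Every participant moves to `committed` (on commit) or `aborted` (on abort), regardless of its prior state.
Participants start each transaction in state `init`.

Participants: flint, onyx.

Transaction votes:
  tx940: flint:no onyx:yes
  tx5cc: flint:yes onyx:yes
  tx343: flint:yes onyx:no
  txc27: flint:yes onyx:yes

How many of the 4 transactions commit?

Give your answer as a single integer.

Answer: 2

Derivation:
tx940: no from flint -> abort (commits=0)
tx5cc: all yes -> commit (commits=1)
tx343: no from onyx -> abort (commits=1)
txc27: all yes -> commit (commits=2)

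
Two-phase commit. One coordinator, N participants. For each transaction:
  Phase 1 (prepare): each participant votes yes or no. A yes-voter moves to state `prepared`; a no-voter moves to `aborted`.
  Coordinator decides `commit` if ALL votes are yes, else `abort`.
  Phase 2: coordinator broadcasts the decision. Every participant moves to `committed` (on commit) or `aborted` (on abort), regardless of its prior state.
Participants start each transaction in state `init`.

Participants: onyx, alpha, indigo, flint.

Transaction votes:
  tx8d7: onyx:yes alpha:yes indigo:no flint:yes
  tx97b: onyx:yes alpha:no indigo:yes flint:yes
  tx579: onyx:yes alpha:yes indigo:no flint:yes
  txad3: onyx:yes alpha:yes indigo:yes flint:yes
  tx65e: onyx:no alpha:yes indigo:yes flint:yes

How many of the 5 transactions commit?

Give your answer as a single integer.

tx8d7: no from indigo -> abort (commits=0)
tx97b: no from alpha -> abort (commits=0)
tx579: no from indigo -> abort (commits=0)
txad3: all yes -> commit (commits=1)
tx65e: no from onyx -> abort (commits=1)

Answer: 1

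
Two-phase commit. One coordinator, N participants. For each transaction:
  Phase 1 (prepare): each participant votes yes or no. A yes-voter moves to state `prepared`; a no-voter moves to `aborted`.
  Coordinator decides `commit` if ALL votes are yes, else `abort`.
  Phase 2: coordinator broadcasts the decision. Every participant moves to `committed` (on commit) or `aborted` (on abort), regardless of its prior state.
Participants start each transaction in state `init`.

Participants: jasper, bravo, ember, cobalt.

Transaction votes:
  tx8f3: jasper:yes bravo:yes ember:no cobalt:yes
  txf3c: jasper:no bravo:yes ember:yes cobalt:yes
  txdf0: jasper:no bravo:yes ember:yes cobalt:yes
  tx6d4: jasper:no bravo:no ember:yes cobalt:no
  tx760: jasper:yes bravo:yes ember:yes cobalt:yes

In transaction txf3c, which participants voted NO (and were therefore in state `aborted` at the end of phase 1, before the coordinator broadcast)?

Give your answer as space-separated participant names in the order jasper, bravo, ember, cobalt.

Answer: jasper

Derivation:
Txn txf3c phase 1: jasper no -> aborted; bravo yes -> prepared; ember yes -> prepared; cobalt yes -> prepared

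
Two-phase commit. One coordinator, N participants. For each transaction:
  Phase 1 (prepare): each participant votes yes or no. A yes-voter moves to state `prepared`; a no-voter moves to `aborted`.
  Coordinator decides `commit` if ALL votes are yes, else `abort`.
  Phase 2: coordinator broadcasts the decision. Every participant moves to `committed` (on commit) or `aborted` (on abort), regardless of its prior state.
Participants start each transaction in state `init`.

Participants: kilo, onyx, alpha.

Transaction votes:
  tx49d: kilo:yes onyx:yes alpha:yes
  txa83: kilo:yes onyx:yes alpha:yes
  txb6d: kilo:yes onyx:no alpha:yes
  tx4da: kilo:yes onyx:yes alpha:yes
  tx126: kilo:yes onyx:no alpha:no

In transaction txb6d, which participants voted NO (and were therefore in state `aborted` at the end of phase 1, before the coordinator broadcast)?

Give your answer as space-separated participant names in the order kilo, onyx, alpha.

Answer: onyx

Derivation:
Txn txb6d phase 1: kilo yes -> prepared; onyx no -> aborted; alpha yes -> prepared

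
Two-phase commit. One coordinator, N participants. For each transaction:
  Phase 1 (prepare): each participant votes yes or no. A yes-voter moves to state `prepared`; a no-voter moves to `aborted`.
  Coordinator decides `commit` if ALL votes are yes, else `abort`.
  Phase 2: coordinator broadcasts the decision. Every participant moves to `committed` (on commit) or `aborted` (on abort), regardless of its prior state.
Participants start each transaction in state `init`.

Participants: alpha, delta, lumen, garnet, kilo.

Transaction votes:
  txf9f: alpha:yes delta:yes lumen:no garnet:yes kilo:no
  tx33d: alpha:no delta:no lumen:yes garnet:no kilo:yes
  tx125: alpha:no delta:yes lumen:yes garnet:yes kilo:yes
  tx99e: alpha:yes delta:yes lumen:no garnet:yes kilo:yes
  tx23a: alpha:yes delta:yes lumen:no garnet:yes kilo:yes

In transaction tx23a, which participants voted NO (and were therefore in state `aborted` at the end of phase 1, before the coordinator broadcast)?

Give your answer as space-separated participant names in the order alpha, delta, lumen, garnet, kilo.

Answer: lumen

Derivation:
Txn tx23a phase 1: alpha yes -> prepared; delta yes -> prepared; lumen no -> aborted; garnet yes -> prepared; kilo yes -> prepared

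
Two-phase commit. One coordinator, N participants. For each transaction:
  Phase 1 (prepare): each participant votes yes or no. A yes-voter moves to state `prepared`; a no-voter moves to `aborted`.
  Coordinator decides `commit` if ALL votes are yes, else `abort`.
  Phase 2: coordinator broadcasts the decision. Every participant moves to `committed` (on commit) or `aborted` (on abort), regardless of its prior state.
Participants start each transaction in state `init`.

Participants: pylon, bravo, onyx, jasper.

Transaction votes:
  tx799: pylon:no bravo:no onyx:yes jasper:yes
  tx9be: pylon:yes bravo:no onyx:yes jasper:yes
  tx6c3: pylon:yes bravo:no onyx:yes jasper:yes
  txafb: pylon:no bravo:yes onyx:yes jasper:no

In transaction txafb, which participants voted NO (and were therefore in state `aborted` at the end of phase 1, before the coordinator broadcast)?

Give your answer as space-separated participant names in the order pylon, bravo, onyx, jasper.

Answer: pylon jasper

Derivation:
Txn txafb phase 1: pylon no -> aborted; bravo yes -> prepared; onyx yes -> prepared; jasper no -> aborted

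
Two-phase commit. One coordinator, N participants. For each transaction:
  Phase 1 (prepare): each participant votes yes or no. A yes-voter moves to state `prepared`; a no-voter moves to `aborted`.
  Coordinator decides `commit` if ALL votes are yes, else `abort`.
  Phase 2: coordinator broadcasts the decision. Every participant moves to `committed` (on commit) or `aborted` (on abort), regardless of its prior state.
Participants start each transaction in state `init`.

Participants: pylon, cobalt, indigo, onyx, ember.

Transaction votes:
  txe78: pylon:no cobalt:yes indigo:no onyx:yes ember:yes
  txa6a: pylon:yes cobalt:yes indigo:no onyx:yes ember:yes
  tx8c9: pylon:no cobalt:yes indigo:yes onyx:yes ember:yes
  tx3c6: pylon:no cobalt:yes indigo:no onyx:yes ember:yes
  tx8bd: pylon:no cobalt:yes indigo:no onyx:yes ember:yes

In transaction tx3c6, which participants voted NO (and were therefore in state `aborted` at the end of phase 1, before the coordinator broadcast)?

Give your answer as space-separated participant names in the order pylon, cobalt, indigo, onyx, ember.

Txn tx3c6 phase 1: pylon no -> aborted; cobalt yes -> prepared; indigo no -> aborted; onyx yes -> prepared; ember yes -> prepared

Answer: pylon indigo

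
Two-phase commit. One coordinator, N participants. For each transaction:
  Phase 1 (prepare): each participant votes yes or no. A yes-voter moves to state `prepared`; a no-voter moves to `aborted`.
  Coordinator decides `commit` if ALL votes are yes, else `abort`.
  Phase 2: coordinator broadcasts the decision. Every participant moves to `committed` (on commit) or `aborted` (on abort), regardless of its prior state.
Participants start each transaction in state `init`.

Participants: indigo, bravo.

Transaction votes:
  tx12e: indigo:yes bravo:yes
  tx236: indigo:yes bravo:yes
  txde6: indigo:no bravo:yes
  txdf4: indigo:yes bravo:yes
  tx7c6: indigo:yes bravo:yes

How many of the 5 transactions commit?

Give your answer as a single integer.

Answer: 4

Derivation:
tx12e: all yes -> commit (commits=1)
tx236: all yes -> commit (commits=2)
txde6: no from indigo -> abort (commits=2)
txdf4: all yes -> commit (commits=3)
tx7c6: all yes -> commit (commits=4)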